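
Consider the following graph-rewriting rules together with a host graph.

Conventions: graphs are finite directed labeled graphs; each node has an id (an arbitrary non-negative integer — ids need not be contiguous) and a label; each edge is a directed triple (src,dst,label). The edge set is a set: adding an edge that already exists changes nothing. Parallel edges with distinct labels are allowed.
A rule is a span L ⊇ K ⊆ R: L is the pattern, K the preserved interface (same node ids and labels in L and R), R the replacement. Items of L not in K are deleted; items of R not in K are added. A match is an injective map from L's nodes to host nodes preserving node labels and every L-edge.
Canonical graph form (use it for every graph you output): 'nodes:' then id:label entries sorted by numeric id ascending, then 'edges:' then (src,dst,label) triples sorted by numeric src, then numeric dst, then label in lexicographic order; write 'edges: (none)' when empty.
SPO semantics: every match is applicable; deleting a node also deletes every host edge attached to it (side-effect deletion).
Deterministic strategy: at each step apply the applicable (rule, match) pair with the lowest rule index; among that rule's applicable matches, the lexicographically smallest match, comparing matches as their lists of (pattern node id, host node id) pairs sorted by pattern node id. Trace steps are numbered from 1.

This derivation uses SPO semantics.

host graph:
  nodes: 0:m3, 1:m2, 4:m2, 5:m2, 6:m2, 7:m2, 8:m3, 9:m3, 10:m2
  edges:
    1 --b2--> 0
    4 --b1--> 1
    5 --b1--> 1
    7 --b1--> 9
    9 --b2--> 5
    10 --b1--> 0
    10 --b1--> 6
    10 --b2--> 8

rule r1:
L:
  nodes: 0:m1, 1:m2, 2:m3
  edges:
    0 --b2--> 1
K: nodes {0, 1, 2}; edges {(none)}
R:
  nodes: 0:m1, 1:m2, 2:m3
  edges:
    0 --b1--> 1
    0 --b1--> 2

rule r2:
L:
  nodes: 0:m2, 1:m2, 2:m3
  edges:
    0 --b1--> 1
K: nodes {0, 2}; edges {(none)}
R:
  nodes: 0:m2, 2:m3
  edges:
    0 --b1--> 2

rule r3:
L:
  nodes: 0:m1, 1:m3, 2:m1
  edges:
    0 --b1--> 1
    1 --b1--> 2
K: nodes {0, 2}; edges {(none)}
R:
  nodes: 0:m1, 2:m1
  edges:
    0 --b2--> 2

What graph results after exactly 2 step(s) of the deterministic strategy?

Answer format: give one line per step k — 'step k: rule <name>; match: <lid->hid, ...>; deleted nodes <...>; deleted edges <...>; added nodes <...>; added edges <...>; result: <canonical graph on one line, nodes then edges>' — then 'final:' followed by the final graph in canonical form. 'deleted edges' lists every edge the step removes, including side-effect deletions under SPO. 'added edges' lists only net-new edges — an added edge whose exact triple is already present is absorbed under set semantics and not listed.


step 1: rule r2; match: 0->4, 1->1, 2->0; deleted nodes 1; deleted edges (1,0,b2); (4,1,b1); (5,1,b1); added nodes (none); added edges (4,0,b1); result: nodes: 0:m3, 4:m2, 5:m2, 6:m2, 7:m2, 8:m3, 9:m3, 10:m2 edges: (4,0,b1); (7,9,b1); (9,5,b2); (10,0,b1); (10,6,b1); (10,8,b2)
step 2: rule r2; match: 0->10, 1->6, 2->0; deleted nodes 6; deleted edges (10,6,b1); added nodes (none); added edges (none); result: nodes: 0:m3, 4:m2, 5:m2, 7:m2, 8:m3, 9:m3, 10:m2 edges: (4,0,b1); (7,9,b1); (9,5,b2); (10,0,b1); (10,8,b2)
final:
nodes: 0:m3, 4:m2, 5:m2, 7:m2, 8:m3, 9:m3, 10:m2
edges: (4,0,b1); (7,9,b1); (9,5,b2); (10,0,b1); (10,8,b2)


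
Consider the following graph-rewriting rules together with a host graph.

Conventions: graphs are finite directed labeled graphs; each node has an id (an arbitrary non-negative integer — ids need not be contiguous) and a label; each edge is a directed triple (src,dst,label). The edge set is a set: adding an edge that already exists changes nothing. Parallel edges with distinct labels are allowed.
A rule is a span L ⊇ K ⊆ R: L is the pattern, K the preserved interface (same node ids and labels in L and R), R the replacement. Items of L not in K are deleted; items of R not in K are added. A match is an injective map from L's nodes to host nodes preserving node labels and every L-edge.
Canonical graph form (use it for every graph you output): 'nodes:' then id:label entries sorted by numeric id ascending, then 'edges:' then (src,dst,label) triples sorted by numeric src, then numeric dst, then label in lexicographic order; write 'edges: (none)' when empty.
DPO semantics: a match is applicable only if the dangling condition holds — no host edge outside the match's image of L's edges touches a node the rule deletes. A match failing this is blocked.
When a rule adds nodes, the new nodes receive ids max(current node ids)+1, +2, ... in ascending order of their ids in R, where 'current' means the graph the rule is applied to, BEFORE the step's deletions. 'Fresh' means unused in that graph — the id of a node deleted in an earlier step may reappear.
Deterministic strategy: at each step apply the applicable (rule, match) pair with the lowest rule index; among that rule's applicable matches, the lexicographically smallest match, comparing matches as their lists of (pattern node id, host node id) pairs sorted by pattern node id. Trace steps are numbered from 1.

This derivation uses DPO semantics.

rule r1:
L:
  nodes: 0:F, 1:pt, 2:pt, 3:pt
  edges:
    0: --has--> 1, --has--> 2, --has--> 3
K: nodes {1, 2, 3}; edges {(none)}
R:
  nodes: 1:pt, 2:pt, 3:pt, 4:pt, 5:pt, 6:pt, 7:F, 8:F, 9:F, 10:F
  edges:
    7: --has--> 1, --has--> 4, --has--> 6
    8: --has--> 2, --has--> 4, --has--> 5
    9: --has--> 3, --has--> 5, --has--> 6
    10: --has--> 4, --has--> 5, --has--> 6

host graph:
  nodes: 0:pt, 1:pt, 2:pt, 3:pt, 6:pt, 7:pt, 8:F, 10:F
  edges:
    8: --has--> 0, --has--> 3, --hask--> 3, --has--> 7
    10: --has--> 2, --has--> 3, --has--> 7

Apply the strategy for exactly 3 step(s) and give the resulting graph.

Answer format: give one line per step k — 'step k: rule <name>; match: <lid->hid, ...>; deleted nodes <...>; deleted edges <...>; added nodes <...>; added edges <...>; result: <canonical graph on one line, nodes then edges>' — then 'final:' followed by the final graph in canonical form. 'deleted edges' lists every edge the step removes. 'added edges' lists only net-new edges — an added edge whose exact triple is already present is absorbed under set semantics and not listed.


step 1: rule r1; match: 0->10, 1->2, 2->3, 3->7; deleted nodes 10; deleted edges (10,2,has); (10,3,has); (10,7,has); added nodes 11, 12, 13, 14, 15, 16, 17; added edges (14,2,has); (14,11,has); (14,13,has); (15,3,has); (15,11,has); (15,12,has); (16,7,has); (16,12,has); (16,13,has); (17,11,has); (17,12,has); (17,13,has); result: nodes: 0:pt, 1:pt, 2:pt, 3:pt, 6:pt, 7:pt, 8:F, 11:pt, 12:pt, 13:pt, 14:F, 15:F, 16:F, 17:F edges: (8,0,has); (8,3,has); (8,3,hask); (8,7,has); (14,2,has); (14,11,has); (14,13,has); (15,3,has); (15,11,has); (15,12,has); (16,7,has); (16,12,has); (16,13,has); (17,11,has); (17,12,has); (17,13,has)
step 2: rule r1; match: 0->14, 1->2, 2->11, 3->13; deleted nodes 14; deleted edges (14,2,has); (14,11,has); (14,13,has); added nodes 18, 19, 20, 21, 22, 23, 24; added edges (21,2,has); (21,18,has); (21,20,has); (22,11,has); (22,18,has); (22,19,has); (23,13,has); (23,19,has); (23,20,has); (24,18,has); (24,19,has); (24,20,has); result: nodes: 0:pt, 1:pt, 2:pt, 3:pt, 6:pt, 7:pt, 8:F, 11:pt, 12:pt, 13:pt, 15:F, 16:F, 17:F, 18:pt, 19:pt, 20:pt, 21:F, 22:F, 23:F, 24:F edges: (8,0,has); (8,3,has); (8,3,hask); (8,7,has); (15,3,has); (15,11,has); (15,12,has); (16,7,has); (16,12,has); (16,13,has); (17,11,has); (17,12,has); (17,13,has); (21,2,has); (21,18,has); (21,20,has); (22,11,has); (22,18,has); (22,19,has); (23,13,has); (23,19,has); (23,20,has); (24,18,has); (24,19,has); (24,20,has)
step 3: rule r1; match: 0->15, 1->3, 2->11, 3->12; deleted nodes 15; deleted edges (15,3,has); (15,11,has); (15,12,has); added nodes 25, 26, 27, 28, 29, 30, 31; added edges (28,3,has); (28,25,has); (28,27,has); (29,11,has); (29,25,has); (29,26,has); (30,12,has); (30,26,has); (30,27,has); (31,25,has); (31,26,has); (31,27,has); result: nodes: 0:pt, 1:pt, 2:pt, 3:pt, 6:pt, 7:pt, 8:F, 11:pt, 12:pt, 13:pt, 16:F, 17:F, 18:pt, 19:pt, 20:pt, 21:F, 22:F, 23:F, 24:F, 25:pt, 26:pt, 27:pt, 28:F, 29:F, 30:F, 31:F edges: (8,0,has); (8,3,has); (8,3,hask); (8,7,has); (16,7,has); (16,12,has); (16,13,has); (17,11,has); (17,12,has); (17,13,has); (21,2,has); (21,18,has); (21,20,has); (22,11,has); (22,18,has); (22,19,has); (23,13,has); (23,19,has); (23,20,has); (24,18,has); (24,19,has); (24,20,has); (28,3,has); (28,25,has); (28,27,has); (29,11,has); (29,25,has); (29,26,has); (30,12,has); (30,26,has); (30,27,has); (31,25,has); (31,26,has); (31,27,has)
final:
nodes: 0:pt, 1:pt, 2:pt, 3:pt, 6:pt, 7:pt, 8:F, 11:pt, 12:pt, 13:pt, 16:F, 17:F, 18:pt, 19:pt, 20:pt, 21:F, 22:F, 23:F, 24:F, 25:pt, 26:pt, 27:pt, 28:F, 29:F, 30:F, 31:F
edges: (8,0,has); (8,3,has); (8,3,hask); (8,7,has); (16,7,has); (16,12,has); (16,13,has); (17,11,has); (17,12,has); (17,13,has); (21,2,has); (21,18,has); (21,20,has); (22,11,has); (22,18,has); (22,19,has); (23,13,has); (23,19,has); (23,20,has); (24,18,has); (24,19,has); (24,20,has); (28,3,has); (28,25,has); (28,27,has); (29,11,has); (29,25,has); (29,26,has); (30,12,has); (30,26,has); (30,27,has); (31,25,has); (31,26,has); (31,27,has)


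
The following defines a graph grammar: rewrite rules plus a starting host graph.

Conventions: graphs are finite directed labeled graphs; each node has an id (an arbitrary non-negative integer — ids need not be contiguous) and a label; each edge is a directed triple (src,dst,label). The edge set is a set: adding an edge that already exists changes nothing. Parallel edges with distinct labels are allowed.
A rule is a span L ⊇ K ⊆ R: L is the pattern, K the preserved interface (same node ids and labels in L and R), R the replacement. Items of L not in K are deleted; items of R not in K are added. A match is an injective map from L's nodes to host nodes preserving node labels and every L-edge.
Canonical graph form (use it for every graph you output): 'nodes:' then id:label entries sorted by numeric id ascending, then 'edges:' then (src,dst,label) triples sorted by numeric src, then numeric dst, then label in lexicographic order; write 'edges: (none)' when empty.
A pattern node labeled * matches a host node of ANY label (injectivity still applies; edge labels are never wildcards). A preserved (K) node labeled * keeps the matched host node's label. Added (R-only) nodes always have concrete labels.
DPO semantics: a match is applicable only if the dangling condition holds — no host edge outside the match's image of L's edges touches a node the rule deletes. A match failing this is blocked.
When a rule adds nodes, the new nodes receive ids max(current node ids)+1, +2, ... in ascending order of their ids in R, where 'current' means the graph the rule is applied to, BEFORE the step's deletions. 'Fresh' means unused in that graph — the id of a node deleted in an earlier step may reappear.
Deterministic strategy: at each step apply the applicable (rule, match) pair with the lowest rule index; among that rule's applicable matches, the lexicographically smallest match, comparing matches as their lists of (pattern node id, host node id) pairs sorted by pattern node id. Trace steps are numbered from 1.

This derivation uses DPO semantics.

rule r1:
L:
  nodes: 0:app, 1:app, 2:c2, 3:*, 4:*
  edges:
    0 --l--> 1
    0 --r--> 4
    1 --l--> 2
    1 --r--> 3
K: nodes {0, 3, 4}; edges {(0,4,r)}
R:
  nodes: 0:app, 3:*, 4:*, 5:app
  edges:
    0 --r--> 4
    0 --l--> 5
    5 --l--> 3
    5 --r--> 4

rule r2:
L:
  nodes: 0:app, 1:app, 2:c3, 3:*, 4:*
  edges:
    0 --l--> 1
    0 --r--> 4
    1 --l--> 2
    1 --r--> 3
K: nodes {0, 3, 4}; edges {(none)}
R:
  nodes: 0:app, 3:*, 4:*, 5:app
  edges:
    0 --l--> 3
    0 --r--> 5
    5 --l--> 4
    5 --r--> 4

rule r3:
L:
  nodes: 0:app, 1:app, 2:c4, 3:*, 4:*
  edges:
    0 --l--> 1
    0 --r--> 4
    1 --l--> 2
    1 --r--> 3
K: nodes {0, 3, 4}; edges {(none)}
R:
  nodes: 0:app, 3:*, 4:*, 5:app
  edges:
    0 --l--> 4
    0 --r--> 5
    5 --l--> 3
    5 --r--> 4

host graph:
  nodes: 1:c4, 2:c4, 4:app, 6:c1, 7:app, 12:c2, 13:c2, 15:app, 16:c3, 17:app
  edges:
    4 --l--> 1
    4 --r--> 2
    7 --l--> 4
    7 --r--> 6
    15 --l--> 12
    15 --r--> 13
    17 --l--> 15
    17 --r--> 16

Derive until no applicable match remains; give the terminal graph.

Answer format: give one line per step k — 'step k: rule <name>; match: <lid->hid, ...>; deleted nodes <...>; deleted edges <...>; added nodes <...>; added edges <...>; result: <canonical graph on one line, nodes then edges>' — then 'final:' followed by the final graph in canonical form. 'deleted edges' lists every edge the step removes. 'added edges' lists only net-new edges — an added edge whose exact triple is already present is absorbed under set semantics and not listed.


step 1: rule r1; match: 0->17, 1->15, 2->12, 3->13, 4->16; deleted nodes 12, 15; deleted edges (15,12,l); (15,13,r); (17,15,l); added nodes 18; added edges (17,18,l); (18,13,l); (18,16,r); result: nodes: 1:c4, 2:c4, 4:app, 6:c1, 7:app, 13:c2, 16:c3, 17:app, 18:app edges: (4,1,l); (4,2,r); (7,4,l); (7,6,r); (17,16,r); (17,18,l); (18,13,l); (18,16,r)
step 2: rule r3; match: 0->7, 1->4, 2->1, 3->2, 4->6; deleted nodes 1, 4; deleted edges (4,1,l); (4,2,r); (7,4,l); (7,6,r); added nodes 19; added edges (7,6,l); (7,19,r); (19,2,l); (19,6,r); result: nodes: 2:c4, 6:c1, 7:app, 13:c2, 16:c3, 17:app, 18:app, 19:app edges: (7,6,l); (7,19,r); (17,16,r); (17,18,l); (18,13,l); (18,16,r); (19,2,l); (19,6,r)
final:
nodes: 2:c4, 6:c1, 7:app, 13:c2, 16:c3, 17:app, 18:app, 19:app
edges: (7,6,l); (7,19,r); (17,16,r); (17,18,l); (18,13,l); (18,16,r); (19,2,l); (19,6,r)


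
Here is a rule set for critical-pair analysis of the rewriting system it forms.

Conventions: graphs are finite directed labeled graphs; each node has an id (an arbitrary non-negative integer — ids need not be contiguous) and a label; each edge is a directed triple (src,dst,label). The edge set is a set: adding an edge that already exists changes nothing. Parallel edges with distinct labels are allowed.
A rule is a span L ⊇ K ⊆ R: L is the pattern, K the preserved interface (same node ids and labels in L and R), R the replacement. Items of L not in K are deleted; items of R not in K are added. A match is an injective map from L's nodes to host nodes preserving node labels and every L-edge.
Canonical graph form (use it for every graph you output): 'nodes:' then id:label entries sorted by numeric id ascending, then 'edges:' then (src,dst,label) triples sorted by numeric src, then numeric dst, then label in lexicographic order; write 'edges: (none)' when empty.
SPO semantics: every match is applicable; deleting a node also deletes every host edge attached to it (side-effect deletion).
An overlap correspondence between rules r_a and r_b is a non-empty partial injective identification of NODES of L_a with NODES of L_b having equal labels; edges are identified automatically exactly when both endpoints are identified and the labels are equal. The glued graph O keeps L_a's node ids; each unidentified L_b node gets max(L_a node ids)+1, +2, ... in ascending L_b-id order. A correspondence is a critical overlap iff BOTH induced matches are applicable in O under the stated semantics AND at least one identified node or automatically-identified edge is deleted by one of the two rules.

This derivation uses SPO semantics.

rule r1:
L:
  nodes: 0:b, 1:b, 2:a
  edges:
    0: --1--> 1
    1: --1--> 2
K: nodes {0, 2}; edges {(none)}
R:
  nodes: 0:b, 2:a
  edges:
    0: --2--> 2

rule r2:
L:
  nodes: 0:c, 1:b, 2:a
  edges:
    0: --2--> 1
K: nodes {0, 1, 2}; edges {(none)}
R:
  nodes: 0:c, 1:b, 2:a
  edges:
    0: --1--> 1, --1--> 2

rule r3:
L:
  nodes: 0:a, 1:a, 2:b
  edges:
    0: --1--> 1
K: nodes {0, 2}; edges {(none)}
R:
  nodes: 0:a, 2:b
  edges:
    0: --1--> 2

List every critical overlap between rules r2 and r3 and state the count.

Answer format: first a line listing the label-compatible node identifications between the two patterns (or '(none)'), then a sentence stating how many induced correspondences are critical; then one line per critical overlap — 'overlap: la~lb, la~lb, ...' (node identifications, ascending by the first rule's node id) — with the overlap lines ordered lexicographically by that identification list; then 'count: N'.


label-compatible node identifications between L(r2) and L(r3): 1~2, 2~0, 2~1
2 of the induced correspondences are critical overlaps of r2 and r3.
overlap: 1~2, 2~1
overlap: 2~1
count: 2


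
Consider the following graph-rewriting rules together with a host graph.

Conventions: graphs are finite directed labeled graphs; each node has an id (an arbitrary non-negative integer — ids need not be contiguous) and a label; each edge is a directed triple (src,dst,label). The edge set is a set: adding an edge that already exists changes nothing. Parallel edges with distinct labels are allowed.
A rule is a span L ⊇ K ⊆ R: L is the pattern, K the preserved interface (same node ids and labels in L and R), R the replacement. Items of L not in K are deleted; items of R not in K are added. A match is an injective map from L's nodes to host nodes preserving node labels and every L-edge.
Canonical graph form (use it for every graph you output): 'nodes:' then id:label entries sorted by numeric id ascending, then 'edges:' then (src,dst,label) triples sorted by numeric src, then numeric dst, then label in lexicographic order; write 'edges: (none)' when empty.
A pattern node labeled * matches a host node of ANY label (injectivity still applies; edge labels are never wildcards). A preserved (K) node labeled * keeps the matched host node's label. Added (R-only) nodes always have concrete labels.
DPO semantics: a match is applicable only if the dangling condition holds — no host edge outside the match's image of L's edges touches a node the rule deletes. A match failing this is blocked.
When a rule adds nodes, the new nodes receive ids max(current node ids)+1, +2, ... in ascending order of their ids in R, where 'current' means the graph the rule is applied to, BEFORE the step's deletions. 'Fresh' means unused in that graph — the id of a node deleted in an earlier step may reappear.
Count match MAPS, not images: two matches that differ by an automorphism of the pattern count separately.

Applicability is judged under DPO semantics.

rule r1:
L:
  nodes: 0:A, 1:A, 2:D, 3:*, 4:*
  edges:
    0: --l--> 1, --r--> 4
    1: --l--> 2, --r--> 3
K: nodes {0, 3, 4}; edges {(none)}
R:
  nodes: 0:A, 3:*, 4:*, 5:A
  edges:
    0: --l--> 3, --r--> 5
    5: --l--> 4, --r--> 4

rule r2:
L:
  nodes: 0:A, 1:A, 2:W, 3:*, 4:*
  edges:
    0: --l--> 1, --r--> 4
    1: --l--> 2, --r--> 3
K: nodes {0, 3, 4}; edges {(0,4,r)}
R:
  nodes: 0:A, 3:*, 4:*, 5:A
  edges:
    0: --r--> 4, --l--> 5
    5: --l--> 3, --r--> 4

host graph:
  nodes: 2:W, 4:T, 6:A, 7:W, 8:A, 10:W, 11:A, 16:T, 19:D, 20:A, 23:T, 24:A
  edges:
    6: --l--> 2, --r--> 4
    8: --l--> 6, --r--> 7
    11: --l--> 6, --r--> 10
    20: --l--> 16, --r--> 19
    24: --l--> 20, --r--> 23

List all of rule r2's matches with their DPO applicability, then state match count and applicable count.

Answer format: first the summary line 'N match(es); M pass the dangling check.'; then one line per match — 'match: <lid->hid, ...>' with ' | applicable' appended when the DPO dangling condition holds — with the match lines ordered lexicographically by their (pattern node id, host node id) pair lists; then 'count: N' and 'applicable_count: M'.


2 match(es); 0 pass the dangling check.
match: 0->8, 1->6, 2->2, 3->4, 4->7
match: 0->11, 1->6, 2->2, 3->4, 4->10
count: 2
applicable_count: 0


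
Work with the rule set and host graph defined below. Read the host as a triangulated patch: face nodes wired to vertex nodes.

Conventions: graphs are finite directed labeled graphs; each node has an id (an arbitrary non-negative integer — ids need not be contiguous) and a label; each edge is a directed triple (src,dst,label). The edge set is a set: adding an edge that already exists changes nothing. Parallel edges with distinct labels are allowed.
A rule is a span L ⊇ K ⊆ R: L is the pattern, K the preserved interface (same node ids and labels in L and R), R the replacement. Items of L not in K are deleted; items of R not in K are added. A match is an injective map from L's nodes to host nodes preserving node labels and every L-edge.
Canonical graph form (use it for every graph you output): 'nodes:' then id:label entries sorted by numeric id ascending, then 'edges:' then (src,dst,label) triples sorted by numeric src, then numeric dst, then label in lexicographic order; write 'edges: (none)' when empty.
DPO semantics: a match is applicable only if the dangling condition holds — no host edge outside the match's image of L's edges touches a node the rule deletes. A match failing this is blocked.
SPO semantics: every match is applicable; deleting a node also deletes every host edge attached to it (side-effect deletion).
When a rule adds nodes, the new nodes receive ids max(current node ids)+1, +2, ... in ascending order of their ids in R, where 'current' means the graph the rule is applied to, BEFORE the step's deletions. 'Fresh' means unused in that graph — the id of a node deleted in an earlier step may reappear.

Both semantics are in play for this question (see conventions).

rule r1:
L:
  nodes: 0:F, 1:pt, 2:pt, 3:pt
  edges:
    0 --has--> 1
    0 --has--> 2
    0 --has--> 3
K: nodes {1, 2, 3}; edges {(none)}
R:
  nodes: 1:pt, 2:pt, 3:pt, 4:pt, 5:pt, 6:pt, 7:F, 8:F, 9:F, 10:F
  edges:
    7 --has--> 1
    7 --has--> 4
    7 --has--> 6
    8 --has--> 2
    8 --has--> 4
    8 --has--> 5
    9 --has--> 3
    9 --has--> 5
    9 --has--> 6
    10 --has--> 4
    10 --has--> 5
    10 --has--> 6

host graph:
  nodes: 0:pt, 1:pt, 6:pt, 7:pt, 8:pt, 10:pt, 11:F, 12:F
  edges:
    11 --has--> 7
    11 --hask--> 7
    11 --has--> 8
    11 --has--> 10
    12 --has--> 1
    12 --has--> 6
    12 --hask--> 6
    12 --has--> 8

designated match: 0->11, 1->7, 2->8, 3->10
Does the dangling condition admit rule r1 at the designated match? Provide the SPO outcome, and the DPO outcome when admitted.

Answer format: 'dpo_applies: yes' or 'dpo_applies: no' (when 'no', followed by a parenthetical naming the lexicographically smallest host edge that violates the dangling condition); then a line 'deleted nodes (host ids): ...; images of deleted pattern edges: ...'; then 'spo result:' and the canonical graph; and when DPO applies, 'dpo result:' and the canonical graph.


dpo_applies: no
(the rule deletes node 11, which keeps host edge (11,7,hask) outside the match image — the dangling condition fails, DPO blocks; SPO proceeds and side-deletes such edges)
deleted nodes (host ids): 11; images of deleted pattern edges: (11,7,has); (11,8,has); (11,10,has)
spo result:
nodes: 0:pt, 1:pt, 6:pt, 7:pt, 8:pt, 10:pt, 12:F, 13:pt, 14:pt, 15:pt, 16:F, 17:F, 18:F, 19:F
edges: (12,1,has); (12,6,has); (12,6,hask); (12,8,has); (16,7,has); (16,13,has); (16,15,has); (17,8,has); (17,13,has); (17,14,has); (18,10,has); (18,14,has); (18,15,has); (19,13,has); (19,14,has); (19,15,has)


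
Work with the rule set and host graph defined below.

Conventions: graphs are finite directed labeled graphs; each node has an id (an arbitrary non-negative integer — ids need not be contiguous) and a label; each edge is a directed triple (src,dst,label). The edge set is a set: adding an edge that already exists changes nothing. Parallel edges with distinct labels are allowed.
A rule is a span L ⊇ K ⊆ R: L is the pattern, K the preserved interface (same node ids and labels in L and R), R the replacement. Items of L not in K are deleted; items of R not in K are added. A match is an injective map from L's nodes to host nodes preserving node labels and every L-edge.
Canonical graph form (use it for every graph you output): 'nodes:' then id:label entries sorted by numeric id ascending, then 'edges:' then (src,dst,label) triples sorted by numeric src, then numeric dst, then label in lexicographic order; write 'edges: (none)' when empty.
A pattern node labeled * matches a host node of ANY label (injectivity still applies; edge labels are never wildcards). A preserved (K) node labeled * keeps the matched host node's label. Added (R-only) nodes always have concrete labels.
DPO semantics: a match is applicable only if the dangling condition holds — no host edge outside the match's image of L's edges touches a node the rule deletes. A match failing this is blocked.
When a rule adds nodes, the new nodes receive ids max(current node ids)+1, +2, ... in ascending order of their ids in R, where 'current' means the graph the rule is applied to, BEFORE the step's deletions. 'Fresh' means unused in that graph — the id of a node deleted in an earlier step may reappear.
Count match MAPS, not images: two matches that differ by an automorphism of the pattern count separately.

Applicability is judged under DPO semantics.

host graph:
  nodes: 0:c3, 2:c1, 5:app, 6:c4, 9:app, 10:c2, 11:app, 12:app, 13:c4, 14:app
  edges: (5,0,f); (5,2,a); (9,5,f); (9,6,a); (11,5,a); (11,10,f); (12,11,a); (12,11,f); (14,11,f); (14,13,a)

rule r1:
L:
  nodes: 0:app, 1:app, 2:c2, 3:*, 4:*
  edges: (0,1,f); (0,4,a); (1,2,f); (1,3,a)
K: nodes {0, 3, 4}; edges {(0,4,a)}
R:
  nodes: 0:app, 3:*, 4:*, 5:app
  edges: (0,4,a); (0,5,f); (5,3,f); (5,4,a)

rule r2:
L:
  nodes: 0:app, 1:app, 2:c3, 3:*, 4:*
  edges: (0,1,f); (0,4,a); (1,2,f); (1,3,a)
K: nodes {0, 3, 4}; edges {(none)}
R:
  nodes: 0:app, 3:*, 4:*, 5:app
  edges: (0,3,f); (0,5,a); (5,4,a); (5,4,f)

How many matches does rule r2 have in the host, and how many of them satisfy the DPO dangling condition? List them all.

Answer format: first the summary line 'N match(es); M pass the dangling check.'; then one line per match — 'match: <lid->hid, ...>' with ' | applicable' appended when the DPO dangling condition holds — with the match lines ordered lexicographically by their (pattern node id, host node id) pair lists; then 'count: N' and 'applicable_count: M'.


1 match(es); 0 pass the dangling check.
match: 0->9, 1->5, 2->0, 3->2, 4->6
count: 1
applicable_count: 0


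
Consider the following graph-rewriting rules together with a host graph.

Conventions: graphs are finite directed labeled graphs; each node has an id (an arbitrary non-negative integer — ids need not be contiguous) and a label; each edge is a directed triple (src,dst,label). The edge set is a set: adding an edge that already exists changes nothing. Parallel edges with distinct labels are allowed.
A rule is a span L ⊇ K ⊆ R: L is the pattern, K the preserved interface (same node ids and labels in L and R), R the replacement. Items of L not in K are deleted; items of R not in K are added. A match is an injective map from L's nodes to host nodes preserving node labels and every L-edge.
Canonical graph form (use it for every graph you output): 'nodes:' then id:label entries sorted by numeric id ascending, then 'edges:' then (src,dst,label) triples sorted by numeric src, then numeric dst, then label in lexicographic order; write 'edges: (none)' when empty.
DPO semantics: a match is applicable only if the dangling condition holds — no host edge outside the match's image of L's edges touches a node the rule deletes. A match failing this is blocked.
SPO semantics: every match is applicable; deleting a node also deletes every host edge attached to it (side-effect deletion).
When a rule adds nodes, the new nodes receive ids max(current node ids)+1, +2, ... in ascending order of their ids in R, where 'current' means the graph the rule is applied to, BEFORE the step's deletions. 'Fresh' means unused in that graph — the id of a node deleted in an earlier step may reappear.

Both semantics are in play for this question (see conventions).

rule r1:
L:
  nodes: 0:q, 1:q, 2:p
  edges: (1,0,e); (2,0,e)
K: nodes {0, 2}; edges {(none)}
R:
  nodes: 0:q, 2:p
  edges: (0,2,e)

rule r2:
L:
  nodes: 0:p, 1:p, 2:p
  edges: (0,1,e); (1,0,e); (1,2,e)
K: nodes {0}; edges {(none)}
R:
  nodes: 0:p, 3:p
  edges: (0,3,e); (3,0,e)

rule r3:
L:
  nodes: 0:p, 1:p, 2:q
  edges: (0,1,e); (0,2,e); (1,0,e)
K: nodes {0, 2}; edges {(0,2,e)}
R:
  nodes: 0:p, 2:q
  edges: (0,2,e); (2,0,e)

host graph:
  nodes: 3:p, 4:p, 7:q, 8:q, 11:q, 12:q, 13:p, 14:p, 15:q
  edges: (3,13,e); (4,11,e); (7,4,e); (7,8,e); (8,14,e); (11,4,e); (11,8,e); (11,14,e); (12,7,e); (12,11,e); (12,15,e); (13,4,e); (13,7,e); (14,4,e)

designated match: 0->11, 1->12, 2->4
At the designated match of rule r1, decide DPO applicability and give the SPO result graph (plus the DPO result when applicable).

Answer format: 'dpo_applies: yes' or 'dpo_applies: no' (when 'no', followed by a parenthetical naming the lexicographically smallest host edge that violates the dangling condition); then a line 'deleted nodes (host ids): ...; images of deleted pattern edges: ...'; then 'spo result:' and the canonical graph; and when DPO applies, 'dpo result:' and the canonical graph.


dpo_applies: no
(the rule deletes node 12, which keeps host edge (12,7,e) outside the match image — the dangling condition fails, DPO blocks; SPO proceeds and side-deletes such edges)
deleted nodes (host ids): 12; images of deleted pattern edges: (4,11,e); (12,11,e)
spo result:
nodes: 3:p, 4:p, 7:q, 8:q, 11:q, 13:p, 14:p, 15:q
edges: (3,13,e); (7,4,e); (7,8,e); (8,14,e); (11,4,e); (11,8,e); (11,14,e); (13,4,e); (13,7,e); (14,4,e)


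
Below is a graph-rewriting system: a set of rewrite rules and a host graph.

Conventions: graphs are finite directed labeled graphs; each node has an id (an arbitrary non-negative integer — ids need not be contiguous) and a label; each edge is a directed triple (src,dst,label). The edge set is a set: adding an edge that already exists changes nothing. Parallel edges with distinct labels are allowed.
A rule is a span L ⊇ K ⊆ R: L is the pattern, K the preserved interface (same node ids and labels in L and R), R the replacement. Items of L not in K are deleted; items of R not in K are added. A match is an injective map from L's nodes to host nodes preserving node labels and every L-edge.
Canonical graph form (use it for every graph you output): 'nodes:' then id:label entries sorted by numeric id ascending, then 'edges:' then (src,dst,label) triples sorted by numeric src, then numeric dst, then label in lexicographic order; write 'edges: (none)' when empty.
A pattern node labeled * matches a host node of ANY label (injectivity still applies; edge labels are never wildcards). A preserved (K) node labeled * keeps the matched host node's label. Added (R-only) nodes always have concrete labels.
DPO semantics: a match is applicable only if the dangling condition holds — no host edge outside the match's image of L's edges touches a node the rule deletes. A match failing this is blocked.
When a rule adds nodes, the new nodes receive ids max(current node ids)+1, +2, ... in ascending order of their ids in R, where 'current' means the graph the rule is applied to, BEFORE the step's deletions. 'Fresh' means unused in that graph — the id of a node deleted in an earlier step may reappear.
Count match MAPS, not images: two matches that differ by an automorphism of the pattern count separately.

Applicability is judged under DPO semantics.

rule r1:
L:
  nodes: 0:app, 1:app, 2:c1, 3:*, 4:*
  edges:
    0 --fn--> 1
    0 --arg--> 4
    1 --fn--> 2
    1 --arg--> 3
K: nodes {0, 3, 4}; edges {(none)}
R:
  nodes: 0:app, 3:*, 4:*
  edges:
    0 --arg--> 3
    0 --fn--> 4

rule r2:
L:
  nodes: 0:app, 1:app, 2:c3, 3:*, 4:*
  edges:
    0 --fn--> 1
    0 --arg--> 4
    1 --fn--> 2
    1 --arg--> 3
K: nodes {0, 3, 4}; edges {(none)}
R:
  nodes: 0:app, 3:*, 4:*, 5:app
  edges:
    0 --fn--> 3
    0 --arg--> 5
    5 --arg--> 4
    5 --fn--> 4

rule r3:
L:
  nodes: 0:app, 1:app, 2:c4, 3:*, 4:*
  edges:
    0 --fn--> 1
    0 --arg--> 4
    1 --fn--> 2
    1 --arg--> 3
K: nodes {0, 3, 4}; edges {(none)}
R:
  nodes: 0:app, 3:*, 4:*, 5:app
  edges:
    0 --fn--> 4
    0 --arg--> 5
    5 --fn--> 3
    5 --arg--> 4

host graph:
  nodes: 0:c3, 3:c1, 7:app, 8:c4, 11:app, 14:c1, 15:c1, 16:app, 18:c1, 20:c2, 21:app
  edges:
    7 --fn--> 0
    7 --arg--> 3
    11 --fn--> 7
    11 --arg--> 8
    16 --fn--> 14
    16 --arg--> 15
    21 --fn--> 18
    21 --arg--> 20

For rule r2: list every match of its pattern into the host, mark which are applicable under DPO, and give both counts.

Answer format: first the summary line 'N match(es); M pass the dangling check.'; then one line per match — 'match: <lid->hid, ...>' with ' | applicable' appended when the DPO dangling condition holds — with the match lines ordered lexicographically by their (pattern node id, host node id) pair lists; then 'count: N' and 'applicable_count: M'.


1 match(es); 1 pass the dangling check.
match: 0->11, 1->7, 2->0, 3->3, 4->8 | applicable
count: 1
applicable_count: 1


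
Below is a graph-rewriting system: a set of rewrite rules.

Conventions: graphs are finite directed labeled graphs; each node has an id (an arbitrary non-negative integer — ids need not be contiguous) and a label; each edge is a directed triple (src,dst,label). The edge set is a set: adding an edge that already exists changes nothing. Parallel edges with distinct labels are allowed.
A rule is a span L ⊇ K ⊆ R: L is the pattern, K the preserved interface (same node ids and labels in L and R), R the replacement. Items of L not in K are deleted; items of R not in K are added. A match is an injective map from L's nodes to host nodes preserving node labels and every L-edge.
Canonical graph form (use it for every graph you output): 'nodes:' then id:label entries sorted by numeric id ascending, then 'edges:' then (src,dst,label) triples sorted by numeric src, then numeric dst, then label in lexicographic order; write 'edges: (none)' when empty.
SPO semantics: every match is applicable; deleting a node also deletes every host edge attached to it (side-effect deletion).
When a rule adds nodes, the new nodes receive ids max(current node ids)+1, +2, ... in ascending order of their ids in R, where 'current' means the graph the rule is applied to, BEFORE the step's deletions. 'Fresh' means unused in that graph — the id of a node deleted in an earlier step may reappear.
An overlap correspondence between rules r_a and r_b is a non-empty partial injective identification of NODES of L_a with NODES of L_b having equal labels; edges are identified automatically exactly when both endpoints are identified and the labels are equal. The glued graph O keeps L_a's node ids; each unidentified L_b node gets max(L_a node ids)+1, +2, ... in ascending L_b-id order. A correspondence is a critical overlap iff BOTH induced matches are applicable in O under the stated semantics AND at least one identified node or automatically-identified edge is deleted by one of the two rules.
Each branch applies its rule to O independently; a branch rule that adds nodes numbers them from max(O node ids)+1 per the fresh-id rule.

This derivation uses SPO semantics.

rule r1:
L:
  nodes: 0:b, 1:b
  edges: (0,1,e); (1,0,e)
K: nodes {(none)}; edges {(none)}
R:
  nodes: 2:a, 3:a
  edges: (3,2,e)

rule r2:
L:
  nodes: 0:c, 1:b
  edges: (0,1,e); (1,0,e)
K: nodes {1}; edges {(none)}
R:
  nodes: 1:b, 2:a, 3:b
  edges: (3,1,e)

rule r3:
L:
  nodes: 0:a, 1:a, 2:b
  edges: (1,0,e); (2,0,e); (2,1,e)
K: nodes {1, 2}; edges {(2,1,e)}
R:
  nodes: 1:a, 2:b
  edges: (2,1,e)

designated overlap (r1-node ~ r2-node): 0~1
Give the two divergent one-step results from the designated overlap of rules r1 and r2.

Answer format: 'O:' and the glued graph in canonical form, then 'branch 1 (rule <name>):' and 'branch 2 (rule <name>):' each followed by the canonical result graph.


O:
nodes: 0:b, 1:b, 2:c
edges: (0,1,e); (0,2,e); (1,0,e); (2,0,e)
branch 1 (rule r1):
nodes: 2:c, 3:a, 4:a
edges: (4,3,e)
branch 2 (rule r2):
nodes: 0:b, 1:b, 3:a, 4:b
edges: (0,1,e); (1,0,e); (4,0,e)


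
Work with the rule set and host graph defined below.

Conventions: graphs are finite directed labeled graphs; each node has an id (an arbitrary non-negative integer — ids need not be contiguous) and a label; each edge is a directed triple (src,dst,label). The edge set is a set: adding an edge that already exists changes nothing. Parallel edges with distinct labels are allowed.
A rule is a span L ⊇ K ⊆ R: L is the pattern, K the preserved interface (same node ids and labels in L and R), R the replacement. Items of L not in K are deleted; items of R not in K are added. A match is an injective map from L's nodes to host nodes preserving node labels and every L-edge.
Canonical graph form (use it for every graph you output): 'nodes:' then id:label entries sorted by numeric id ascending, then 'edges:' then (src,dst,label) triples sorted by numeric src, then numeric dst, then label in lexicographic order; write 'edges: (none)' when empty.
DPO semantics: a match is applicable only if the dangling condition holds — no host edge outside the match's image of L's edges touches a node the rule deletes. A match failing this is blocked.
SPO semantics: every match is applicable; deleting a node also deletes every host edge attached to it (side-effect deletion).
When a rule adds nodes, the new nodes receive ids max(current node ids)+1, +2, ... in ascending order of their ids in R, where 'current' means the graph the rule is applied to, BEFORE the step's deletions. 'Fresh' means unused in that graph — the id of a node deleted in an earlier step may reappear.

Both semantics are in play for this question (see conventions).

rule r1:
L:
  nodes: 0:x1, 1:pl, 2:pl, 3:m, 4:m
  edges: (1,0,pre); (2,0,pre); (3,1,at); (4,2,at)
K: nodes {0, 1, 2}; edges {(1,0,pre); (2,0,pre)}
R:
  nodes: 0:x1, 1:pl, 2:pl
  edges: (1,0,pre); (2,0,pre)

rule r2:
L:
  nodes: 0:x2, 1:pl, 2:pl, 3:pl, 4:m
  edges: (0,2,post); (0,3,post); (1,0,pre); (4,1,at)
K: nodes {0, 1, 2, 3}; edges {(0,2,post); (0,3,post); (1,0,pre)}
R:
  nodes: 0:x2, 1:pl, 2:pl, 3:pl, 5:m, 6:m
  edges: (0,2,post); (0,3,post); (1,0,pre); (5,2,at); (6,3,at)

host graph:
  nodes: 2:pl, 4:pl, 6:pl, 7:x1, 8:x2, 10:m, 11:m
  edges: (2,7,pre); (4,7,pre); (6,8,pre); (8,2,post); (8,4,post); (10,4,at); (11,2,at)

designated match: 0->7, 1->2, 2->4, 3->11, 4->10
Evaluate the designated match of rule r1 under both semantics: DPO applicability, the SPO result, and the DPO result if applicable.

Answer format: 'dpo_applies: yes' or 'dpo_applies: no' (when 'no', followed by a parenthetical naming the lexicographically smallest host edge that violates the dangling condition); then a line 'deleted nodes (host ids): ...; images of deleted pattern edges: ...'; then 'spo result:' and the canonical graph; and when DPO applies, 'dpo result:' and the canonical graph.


dpo_applies: yes
deleted nodes (host ids): 10, 11; images of deleted pattern edges: (10,4,at); (11,2,at)
spo result:
nodes: 2:pl, 4:pl, 6:pl, 7:x1, 8:x2
edges: (2,7,pre); (4,7,pre); (6,8,pre); (8,2,post); (8,4,post)
dpo result:
nodes: 2:pl, 4:pl, 6:pl, 7:x1, 8:x2
edges: (2,7,pre); (4,7,pre); (6,8,pre); (8,2,post); (8,4,post)


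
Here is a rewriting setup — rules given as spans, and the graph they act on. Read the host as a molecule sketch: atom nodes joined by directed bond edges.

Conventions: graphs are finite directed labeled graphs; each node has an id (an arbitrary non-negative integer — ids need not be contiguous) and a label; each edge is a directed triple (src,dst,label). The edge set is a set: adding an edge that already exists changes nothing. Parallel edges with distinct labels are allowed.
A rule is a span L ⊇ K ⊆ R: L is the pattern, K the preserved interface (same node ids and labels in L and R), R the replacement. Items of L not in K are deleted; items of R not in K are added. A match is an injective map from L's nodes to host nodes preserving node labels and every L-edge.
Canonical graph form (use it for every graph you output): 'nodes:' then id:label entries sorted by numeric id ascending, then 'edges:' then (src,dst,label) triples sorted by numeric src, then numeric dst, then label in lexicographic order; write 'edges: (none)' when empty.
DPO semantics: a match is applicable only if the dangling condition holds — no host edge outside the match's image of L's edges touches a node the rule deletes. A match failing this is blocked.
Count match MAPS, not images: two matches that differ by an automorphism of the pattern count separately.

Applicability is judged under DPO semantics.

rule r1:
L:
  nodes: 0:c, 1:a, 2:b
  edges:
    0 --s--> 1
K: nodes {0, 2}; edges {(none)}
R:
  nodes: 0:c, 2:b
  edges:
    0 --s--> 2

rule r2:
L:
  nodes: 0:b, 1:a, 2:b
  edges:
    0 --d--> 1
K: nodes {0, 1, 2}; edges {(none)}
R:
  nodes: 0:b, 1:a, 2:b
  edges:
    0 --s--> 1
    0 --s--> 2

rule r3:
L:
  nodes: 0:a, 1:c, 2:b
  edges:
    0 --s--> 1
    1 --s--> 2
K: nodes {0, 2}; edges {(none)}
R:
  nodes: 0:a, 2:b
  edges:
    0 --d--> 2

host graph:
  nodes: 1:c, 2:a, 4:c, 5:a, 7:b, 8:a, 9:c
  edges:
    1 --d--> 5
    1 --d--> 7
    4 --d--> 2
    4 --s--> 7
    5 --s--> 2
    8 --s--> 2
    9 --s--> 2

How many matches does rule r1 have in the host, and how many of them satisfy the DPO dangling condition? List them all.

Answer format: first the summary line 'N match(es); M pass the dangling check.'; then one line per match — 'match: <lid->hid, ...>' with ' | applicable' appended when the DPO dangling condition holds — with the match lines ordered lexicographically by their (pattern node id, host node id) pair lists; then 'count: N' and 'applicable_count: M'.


1 match(es); 0 pass the dangling check.
match: 0->9, 1->2, 2->7
count: 1
applicable_count: 0
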